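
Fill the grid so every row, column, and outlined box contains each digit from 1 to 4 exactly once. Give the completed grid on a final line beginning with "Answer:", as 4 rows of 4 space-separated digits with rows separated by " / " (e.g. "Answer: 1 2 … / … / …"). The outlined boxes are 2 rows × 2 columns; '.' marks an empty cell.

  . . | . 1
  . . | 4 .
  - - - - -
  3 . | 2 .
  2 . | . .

Step 1. [r1c3∈{3}] r1c3 is down to just 3. So r1c3=3.
Step 2. [r3c2∈{1,4}] 1 has one home in row 3: r3c2 ⇒ r3c2=1.
Step 3. [r4c2∈{4}] only 4 remains possible at r4c2 ⇒ r4c2=4.
Step 4. [r2c2∈{2,3}] row 2 places 3 nowhere but r2c2. So r2c2=3.
Step 5. [r2c1∈{1}] r2c1 has the single candidate 1, so r2c1=1.
Step 6. [r1c2∈{2}] r1c2's peers cover all but 2 ⇒ r1c2=2.
Step 7. [r4c3∈{1}] nothing but 1 survives at r4c3 ⇒ r4c3=1.
Step 8. [r2c4∈{2}] r2c4 has the single candidate 2 ⇒ r2c4=2.
Step 9. [r4c4∈{3}] only 3 remains possible at r4c4. So r4c4=3.
Step 10. [r3c4∈{4}] r3c4's peers cover all but 4. So r3c4=4.
Step 11. [r1c1∈{4}] r1c1 has the single candidate 4, so r1c1=4.

Answer: 4 2 3 1 / 1 3 4 2 / 3 1 2 4 / 2 4 1 3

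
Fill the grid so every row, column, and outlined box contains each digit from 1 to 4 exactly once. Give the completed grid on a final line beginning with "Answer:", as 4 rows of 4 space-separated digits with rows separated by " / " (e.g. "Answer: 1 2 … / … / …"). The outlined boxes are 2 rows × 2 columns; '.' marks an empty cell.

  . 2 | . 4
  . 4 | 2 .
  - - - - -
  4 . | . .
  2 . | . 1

Step 1. [r3c3∈{3}] r3c3 has the single candidate 3, so r3c3=3.
Step 2. [r1c1∈{1,3}] across row 1, 3 lands solely at r1c1, so r1c1=3.
Step 3. [r2c1∈{1}] r2c1's peers cover all but 1 ⇒ r2c1=1.
Step 4. [r2c4∈{3}] r2c4 is down to just 3. So r2c4=3.
Step 5. [r3c4∈{2}] r3c4 is down to just 2, so r3c4=2.
Step 6. [r1c3∈{1}] nothing but 1 survives at r1c3. So r1c3=1.
Step 7. [r3c2∈{1}] r3c2 is down to just 1. So r3c2=1.
Step 8. [r4c2∈{3}] r4c2's peers cover all but 3 ⇒ r4c2=3.
Step 9. [r4c3∈{4}] r4c3 is down to just 4, so r4c3=4.

Answer: 3 2 1 4 / 1 4 2 3 / 4 1 3 2 / 2 3 4 1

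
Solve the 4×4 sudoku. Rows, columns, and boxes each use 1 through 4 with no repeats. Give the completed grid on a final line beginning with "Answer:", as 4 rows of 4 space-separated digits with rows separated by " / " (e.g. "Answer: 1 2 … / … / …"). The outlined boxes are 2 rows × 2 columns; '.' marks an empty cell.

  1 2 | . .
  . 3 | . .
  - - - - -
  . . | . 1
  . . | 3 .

Step 1. [r1c3∈{4}] nothing but 4 survives at r1c3. So r1c3=4.
Step 2. [r3c3∈{2}] r3c3 is down to just 2, so r3c3=2.
Step 3. [r3c2∈{4}] r3c2 has the single candidate 4. So r3c2=4.
Step 4. [r3c1∈{3}] r3c1 has the single candidate 3 ⇒ r3c1=3.
Step 5. [r2c1∈{4}] r2c1's peers cover all but 4 ⇒ r2c1=4.
Step 6. [r1c4∈{3}] r1c4 is down to just 3 ⇒ r1c4=3.
Step 7. [r2c3∈{1}] nothing but 1 survives at r2c3 ⇒ r2c3=1.
Step 8. [r4c1∈{2}] only 2 remains possible at r4c1, so r4c1=2.
Step 9. [r2c4∈{2}] nothing but 2 survives at r2c4. So r2c4=2.
Step 10. [r4c4∈{4}] nothing but 4 survives at r4c4. So r4c4=4.
Step 11. [r4c2∈{1}] r4c2 has the single candidate 1, so r4c2=1.

Answer: 1 2 4 3 / 4 3 1 2 / 3 4 2 1 / 2 1 3 4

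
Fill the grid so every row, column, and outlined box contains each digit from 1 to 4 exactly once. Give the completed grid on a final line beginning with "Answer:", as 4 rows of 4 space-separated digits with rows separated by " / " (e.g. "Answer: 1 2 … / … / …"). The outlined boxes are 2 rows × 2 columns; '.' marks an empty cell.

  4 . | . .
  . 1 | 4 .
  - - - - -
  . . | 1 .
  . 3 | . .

Step 1. [r3c1∈{2}] nothing but 2 survives at r3c1 ⇒ r3c1=2.
Step 2. [r2c4∈{2,3}] r2c4 is the only open cell in row 2 admitting 2 ⇒ r2c4=2.
Step 3. [r3c4∈{3,4}] r3c4 is the only open cell in row 3 admitting 3, so r3c4=3.
Step 4. [r1c4∈{1}] r1c4 has the single candidate 1 ⇒ r1c4=1.
Step 5. [r2c1∈{3}] only 3 remains possible at r2c1, so r2c1=3.
Step 6. [r4c3∈{2}] r4c3's peers cover all but 2 ⇒ r4c3=2.
Step 7. [r1c2∈{2}] r1c2's peers cover all but 2, so r1c2=2.
Step 8. [r1c3∈{3}] r1c3's peers cover all but 3 ⇒ r1c3=3.
Step 9. [r4c4∈{4}] nothing but 4 survives at r4c4 ⇒ r4c4=4.
Step 10. [r4c1∈{1}] r4c1 is down to just 1 ⇒ r4c1=1.
Step 11. [r3c2∈{4}] r3c2's peers cover all but 4 ⇒ r3c2=4.

Answer: 4 2 3 1 / 3 1 4 2 / 2 4 1 3 / 1 3 2 4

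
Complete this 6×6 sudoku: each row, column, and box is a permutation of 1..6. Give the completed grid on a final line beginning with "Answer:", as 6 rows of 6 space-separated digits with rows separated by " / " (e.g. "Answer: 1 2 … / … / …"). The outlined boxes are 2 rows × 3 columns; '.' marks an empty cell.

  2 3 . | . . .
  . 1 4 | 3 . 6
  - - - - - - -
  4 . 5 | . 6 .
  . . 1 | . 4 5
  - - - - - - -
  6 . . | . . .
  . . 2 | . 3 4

Step 1. [r4c4∈{2}] r4c4 has the single candidate 2 ⇒ r4c4=2.
Step 2. [r3c4∈{1}] only 1 remains possible at r3c4. So r3c4=1.
Step 3. [r5c4∈{5}] only 5 remains possible at r5c4 ⇒ r5c4=5.
Step 4. [r2c5∈{2,5}] in row 2, 2 fits only at r2c5, so r2c5=2.
Step 5. [r1c6∈{1}] nothing but 1 survives at r1c6 ⇒ r1c6=1.
Step 6. [r6c1∈{1,5}] row 6 places 1 nowhere but r6c1, so r6c1=1.
Step 7. [r6c4∈{6}] r6c4 is down to just 6 ⇒ r6c4=6.
Step 8. [r1c3∈{6}] r1c3 has the single candidate 6, so r1c3=6.
Step 9. [r3c2∈{2}] r3c2 has the single candidate 2 ⇒ r3c2=2.
Step 10. [r3c6∈{3}] r3c6's peers cover all but 3 ⇒ r3c6=3.
Step 11. [r1c4∈{4}] r1c4's peers cover all but 4. So r1c4=4.
Step 12. [r4c1∈{3}] r4c1's peers cover all but 3, so r4c1=3.
Step 13. [r5c5∈{1}] r5c5's peers cover all but 1. So r5c5=1.
Step 14. [r1c5∈{5}] r1c5's peers cover all but 5. So r1c5=5.
Step 15. [r5c3∈{3}] nothing but 3 survives at r5c3, so r5c3=3.
Step 16. [r4c2∈{6}] r4c2 has the single candidate 6 ⇒ r4c2=6.
Step 17. [r5c2∈{4}] nothing but 4 survives at r5c2, so r5c2=4.
Step 18. [r5c6∈{2}] r5c6 is down to just 2, so r5c6=2.
Step 19. [r2c1∈{5}] r2c1 has the single candidate 5, so r2c1=5.
Step 20. [r6c2∈{5}] r6c2 has the single candidate 5, so r6c2=5.

Answer: 2 3 6 4 5 1 / 5 1 4 3 2 6 / 4 2 5 1 6 3 / 3 6 1 2 4 5 / 6 4 3 5 1 2 / 1 5 2 6 3 4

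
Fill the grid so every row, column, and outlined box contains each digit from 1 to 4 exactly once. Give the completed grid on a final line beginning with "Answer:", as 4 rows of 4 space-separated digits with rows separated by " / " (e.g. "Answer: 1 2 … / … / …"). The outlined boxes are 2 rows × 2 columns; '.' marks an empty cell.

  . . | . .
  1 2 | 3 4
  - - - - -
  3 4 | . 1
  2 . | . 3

Step 1. [r1c3∈{1,2}] 1 has one home in row 1: r1c3 ⇒ r1c3=1.
Step 2. [r3c3∈{2}] nothing but 2 survives at r3c3 ⇒ r3c3=2.
Step 3. [r4c3∈{4}] r4c3 is down to just 4 ⇒ r4c3=4.
Step 4. [r1c1∈{4}] r1c1 is down to just 4 ⇒ r1c1=4.
Step 5. [r1c4∈{2}] nothing but 2 survives at r1c4. So r1c4=2.
Step 6. [r4c2∈{1}] r4c2's peers cover all but 1 ⇒ r4c2=1.
Step 7. [r1c2∈{3}] r1c2's peers cover all but 3 ⇒ r1c2=3.

Answer: 4 3 1 2 / 1 2 3 4 / 3 4 2 1 / 2 1 4 3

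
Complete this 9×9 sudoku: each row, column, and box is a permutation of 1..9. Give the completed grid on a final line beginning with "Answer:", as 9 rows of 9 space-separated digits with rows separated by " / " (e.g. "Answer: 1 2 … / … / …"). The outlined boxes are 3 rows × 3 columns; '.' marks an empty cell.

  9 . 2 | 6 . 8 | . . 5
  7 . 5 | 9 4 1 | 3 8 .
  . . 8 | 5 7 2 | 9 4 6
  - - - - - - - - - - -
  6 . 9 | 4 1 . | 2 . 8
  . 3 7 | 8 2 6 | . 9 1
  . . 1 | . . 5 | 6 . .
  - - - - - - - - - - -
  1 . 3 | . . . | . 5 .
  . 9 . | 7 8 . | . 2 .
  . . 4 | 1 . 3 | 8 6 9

Step 1. [r7c2∈{2,6,7,8}] across row 7, 8 lands solely at r7c2. So r7c2=8.
Step 2. [r8c6∈{4}] nothing but 4 survives at r8c6. So r8c6=4.
Step 3. [r1c8∈{1,7}] across col 8, 1 lands solely at r1c8 ⇒ r1c8=1.
Step 4. [r8c1∈{5}] nothing but 5 survives at r8c1 ⇒ r8c1=5.
Step 5. [r5c1∈{4}] only 4 remains possible at r5c1, so r5c1=4.
Step 6. [r6c9∈{3,4,7}] r6c9 is the only open cell in row 6 admitting 4. So r6c9=4.
Step 7. [r6c4∈{3}] r6c4 is down to just 3 ⇒ r6c4=3.
Step 8. [r6c2∈{2}] only 2 remains possible at r6c2, so r6c2=2.
Step 9. [r7c6∈{9}] r7c6 is down to just 9, so r7c6=9.
Step 10. [r7c9∈{7}] r7c9 is down to just 7, so r7c9=7.
Step 11. [r6c8∈{7}] r6c8's peers cover all but 7, so r6c8=7.
Step 12. [r8c7∈{1}] r8c7 has the single candidate 1, so r8c7=1.
Step 13. [r8c3∈{6}] r8c3's peers cover all but 6 ⇒ r8c3=6.
Step 14. [r4c6∈{7}] r4c6 is down to just 7 ⇒ r4c6=7.
Step 15. [r6c5∈{9}] r6c5 has the single candidate 9 ⇒ r6c5=9.
Step 16. [r4c2∈{5}] nothing but 5 survives at r4c2 ⇒ r4c2=5.
Step 17. [r9c5∈{5}] r9c5's peers cover all but 5 ⇒ r9c5=5.
Step 18. [r3c1∈{3}] r3c1 has the single candidate 3. So r3c1=3.
Step 19. [r6c1∈{8}] r6c1's peers cover all but 8 ⇒ r6c1=8.
Step 20. [r1c2∈{4}] nothing but 4 survives at r1c2. So r1c2=4.
Step 21. [r7c5∈{6}] r7c5 is down to just 6 ⇒ r7c5=6.
Step 22. [r3c2∈{1}] nothing but 1 survives at r3c2, so r3c2=1.
Step 23. [r9c1∈{2}] nothing but 2 survives at r9c1. So r9c1=2.
Step 24. [r7c7∈{4}] only 4 remains possible at r7c7 ⇒ r7c7=4.
Step 25. [r5c7∈{5}] r5c7's peers cover all but 5. So r5c7=5.
Step 26. [r4c8∈{3}] r4c8's peers cover all but 3, so r4c8=3.
Step 27. [r9c2∈{7}] nothing but 7 survives at r9c2, so r9c2=7.
Step 28. [r2c2∈{6}] r2c2's peers cover all but 6. So r2c2=6.
Step 29. [r2c9∈{2}] nothing but 2 survives at r2c9 ⇒ r2c9=2.
Step 30. [r8c9∈{3}] only 3 remains possible at r8c9, so r8c9=3.
Step 31. [r1c7∈{7}] r1c7's peers cover all but 7. So r1c7=7.
Step 32. [r1c5∈{3}] r1c5 has the single candidate 3, so r1c5=3.
Step 33. [r7c4∈{2}] r7c4 has the single candidate 2, so r7c4=2.

Answer: 9 4 2 6 3 8 7 1 5 / 7 6 5 9 4 1 3 8 2 / 3 1 8 5 7 2 9 4 6 / 6 5 9 4 1 7 2 3 8 / 4 3 7 8 2 6 5 9 1 / 8 2 1 3 9 5 6 7 4 / 1 8 3 2 6 9 4 5 7 / 5 9 6 7 8 4 1 2 3 / 2 7 4 1 5 3 8 6 9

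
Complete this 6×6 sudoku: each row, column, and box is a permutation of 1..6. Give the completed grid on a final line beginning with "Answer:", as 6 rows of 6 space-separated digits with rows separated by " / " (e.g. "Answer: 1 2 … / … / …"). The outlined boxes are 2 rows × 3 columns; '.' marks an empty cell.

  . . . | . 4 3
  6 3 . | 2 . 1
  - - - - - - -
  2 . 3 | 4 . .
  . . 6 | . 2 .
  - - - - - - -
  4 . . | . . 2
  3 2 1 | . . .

Step 1. [r4c6∈{5}] r4c6's peers cover all but 5 ⇒ r4c6=5.
Step 2. [r1c1∈{1,5}] 5 has one home in col 1: r1c1 ⇒ r1c1=5.
Step 3. [r5c5∈{1,3,5,6}] 3 has one home in col 5: r5c5. So r5c5=3.
Step 4. [r5c4∈{1,5,6}] r5c4 is the only open cell in row 5 admitting 1. So r5c4=1.
Step 5. [r3c5∈{1,6}] 1 has one home in col 5: r3c5. So r3c5=1.
Step 6. [r6c5∈{5,6}] across col 5, 6 lands solely at r6c5. So r6c5=6.
Step 7. [r1c2∈{1}] r1c2 has the single candidate 1 ⇒ r1c2=1.
Step 8. [r3c2∈{5}] r3c2 has the single candidate 5 ⇒ r3c2=5.
Step 9. [r3c6∈{6}] nothing but 6 survives at r3c6 ⇒ r3c6=6.
Step 10. [r2c3∈{4}] r2c3 is down to just 4, so r2c3=4.
Step 11. [r2c5∈{5}] r2c5 is down to just 5, so r2c5=5.
Step 12. [r4c1∈{1}] only 1 remains possible at r4c1 ⇒ r4c1=1.
Step 13. [r1c4∈{6}] only 6 remains possible at r1c4, so r1c4=6.
Step 14. [r5c3∈{5}] r5c3 is down to just 5 ⇒ r5c3=5.
Step 15. [r6c6∈{4}] r6c6 is down to just 4. So r6c6=4.
Step 16. [r4c4∈{3}] nothing but 3 survives at r4c4, so r4c4=3.
Step 17. [r5c2∈{6}] r5c2's peers cover all but 6 ⇒ r5c2=6.
Step 18. [r1c3∈{2}] r1c3 has the single candidate 2. So r1c3=2.
Step 19. [r4c2∈{4}] r4c2 is down to just 4 ⇒ r4c2=4.
Step 20. [r6c4∈{5}] r6c4 has the single candidate 5, so r6c4=5.

Answer: 5 1 2 6 4 3 / 6 3 4 2 5 1 / 2 5 3 4 1 6 / 1 4 6 3 2 5 / 4 6 5 1 3 2 / 3 2 1 5 6 4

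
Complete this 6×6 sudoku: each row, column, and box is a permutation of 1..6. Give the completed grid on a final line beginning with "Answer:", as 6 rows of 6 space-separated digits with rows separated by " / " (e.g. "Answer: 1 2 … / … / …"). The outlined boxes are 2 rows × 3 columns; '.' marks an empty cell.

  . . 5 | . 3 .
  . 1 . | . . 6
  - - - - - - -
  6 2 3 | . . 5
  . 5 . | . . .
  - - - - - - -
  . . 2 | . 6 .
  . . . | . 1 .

Step 1. [r2c3∈{4}] only 4 remains possible at r2c3. So r2c3=4.
Step 2. [r4c1∈{1,4}] box 3 places 4 nowhere but r4c1. So r4c1=4.
Step 3. [r3c4∈{1,4}] in row 3, 1 fits only at r3c4 ⇒ r3c4=1.
Step 4. [r4c5∈{2}] nothing but 2 survives at r4c5, so r4c5=2.
Step 5. [r1c1∈{2}] r1c1 has the single candidate 2 ⇒ r1c1=2.
Step 6. [r1c4∈{4}] nothing but 4 survives at r1c4. So r1c4=4.
Step 7. [r6c6∈{2,3,4}] r6c6 is the only open cell in col 6 admitting 2 ⇒ r6c6=2.
Step 8. [r6c2∈{3,4,6}] 4 has one home in row 6: r6c2, so r6c2=4.
Step 9. [r5c2∈{3}] r5c2 has the single candidate 3 ⇒ r5c2=3.
Step 10. [r5c4∈{5}] r5c4's peers cover all but 5. So r5c4=5.
Step 11. [r4c6∈{3}] r4c6's peers cover all but 3. So r4c6=3.
Step 12. [r6c3∈{6}] only 6 remains possible at r6c3, so r6c3=6.
Step 13. [r2c5∈{5}] r2c5 has the single candidate 5 ⇒ r2c5=5.
Step 14. [r1c2∈{6}] r1c2's peers cover all but 6 ⇒ r1c2=6.
Step 15. [r2c4∈{2}] r2c4 is down to just 2 ⇒ r2c4=2.
Step 16. [r6c1∈{5}] r6c1's peers cover all but 5. So r6c1=5.
Step 17. [r6c4∈{3}] r6c4's peers cover all but 3, so r6c4=3.
Step 18. [r5c6∈{4}] only 4 remains possible at r5c6, so r5c6=4.
Step 19. [r1c6∈{1}] r1c6 is down to just 1. So r1c6=1.
Step 20. [r2c1∈{3}] r2c1 has the single candidate 3, so r2c1=3.
Step 21. [r5c1∈{1}] only 1 remains possible at r5c1. So r5c1=1.
Step 22. [r3c5∈{4}] r3c5 has the single candidate 4 ⇒ r3c5=4.
Step 23. [r4c3∈{1}] r4c3 is down to just 1. So r4c3=1.
Step 24. [r4c4∈{6}] only 6 remains possible at r4c4 ⇒ r4c4=6.

Answer: 2 6 5 4 3 1 / 3 1 4 2 5 6 / 6 2 3 1 4 5 / 4 5 1 6 2 3 / 1 3 2 5 6 4 / 5 4 6 3 1 2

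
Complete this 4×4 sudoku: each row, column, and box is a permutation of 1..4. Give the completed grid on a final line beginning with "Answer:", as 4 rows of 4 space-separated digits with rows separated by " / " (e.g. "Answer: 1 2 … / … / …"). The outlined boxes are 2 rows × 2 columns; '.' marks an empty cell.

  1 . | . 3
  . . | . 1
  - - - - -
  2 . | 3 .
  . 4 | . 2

Step 1. [r2c2∈{2,3}] 3 has one home in col 2: r2c2. So r2c2=3.
Step 2. [r1c3∈{2,4}] r1c3 is the only open cell in row 1 admitting 4. So r1c3=4.
Step 3. [r3c4∈{4}] r3c4 has the single candidate 4. So r3c4=4.
Step 4. [r4c1∈{3}] only 3 remains possible at r4c1 ⇒ r4c1=3.
Step 5. [r4c3∈{1}] r4c3 is down to just 1, so r4c3=1.
Step 6. [r2c1∈{4}] nothing but 4 survives at r2c1, so r2c1=4.
Step 7. [r2c3∈{2}] only 2 remains possible at r2c3. So r2c3=2.
Step 8. [r3c2∈{1}] r3c2 has the single candidate 1. So r3c2=1.
Step 9. [r1c2∈{2}] only 2 remains possible at r1c2 ⇒ r1c2=2.

Answer: 1 2 4 3 / 4 3 2 1 / 2 1 3 4 / 3 4 1 2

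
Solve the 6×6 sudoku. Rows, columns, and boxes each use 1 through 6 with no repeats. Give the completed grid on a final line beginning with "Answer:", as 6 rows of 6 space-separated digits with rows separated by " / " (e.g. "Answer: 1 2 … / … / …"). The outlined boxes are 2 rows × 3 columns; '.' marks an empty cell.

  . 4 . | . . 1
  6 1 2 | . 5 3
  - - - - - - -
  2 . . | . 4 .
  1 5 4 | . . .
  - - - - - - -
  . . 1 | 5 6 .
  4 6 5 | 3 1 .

Step 1. [r3c3∈{3,6}] 6 has one home in col 3: r3c3. So r3c3=6.
Step 2. [r6c6∈{2}] only 2 remains possible at r6c6, so r6c6=2.
Step 3. [r1c4∈{2,6}] across row 1, 6 lands solely at r1c4, so r1c4=6.
Step 4. [r5c1∈{3}] r5c1's peers cover all but 3, so r5c1=3.
Step 5. [r4c4∈{2}] r4c4's peers cover all but 2, so r4c4=2.
Step 6. [r5c6∈{4}] r5c6 is down to just 4, so r5c6=4.
Step 7. [r1c1∈{5}] r1c1 is down to just 5 ⇒ r1c1=5.
Step 8. [r3c4∈{1}] r3c4 has the single candidate 1. So r3c4=1.
Step 9. [r1c3∈{3}] nothing but 3 survives at r1c3. So r1c3=3.
Step 10. [r4c5∈{3}] r4c5's peers cover all but 3 ⇒ r4c5=3.
Step 11. [r4c6∈{6}] r4c6 is down to just 6 ⇒ r4c6=6.
Step 12. [r3c2∈{3}] r3c2's peers cover all but 3. So r3c2=3.
Step 13. [r5c2∈{2}] r5c2 has the single candidate 2 ⇒ r5c2=2.
Step 14. [r2c4∈{4}] only 4 remains possible at r2c4. So r2c4=4.
Step 15. [r3c6∈{5}] r3c6's peers cover all but 5, so r3c6=5.
Step 16. [r1c5∈{2}] r1c5 has the single candidate 2. So r1c5=2.

Answer: 5 4 3 6 2 1 / 6 1 2 4 5 3 / 2 3 6 1 4 5 / 1 5 4 2 3 6 / 3 2 1 5 6 4 / 4 6 5 3 1 2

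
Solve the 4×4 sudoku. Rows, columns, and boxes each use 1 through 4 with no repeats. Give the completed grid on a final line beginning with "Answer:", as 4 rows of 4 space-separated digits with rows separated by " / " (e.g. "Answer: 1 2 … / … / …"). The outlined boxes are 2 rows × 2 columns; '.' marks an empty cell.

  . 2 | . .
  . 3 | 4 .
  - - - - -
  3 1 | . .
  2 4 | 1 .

Step 1. [r2c4∈{1,2}] row 2 places 2 nowhere but r2c4. So r2c4=2.
Step 2. [r1c4∈{1,3}] r1c4 is the only open cell in col 4 admitting 1. So r1c4=1.
Step 3. [r3c3∈{2}] only 2 remains possible at r3c3. So r3c3=2.
Step 4. [r3c4∈{4}] r3c4's peers cover all but 4 ⇒ r3c4=4.
Step 5. [r4c4∈{3}] only 3 remains possible at r4c4, so r4c4=3.
Step 6. [r1c1∈{4}] only 4 remains possible at r1c1. So r1c1=4.
Step 7. [r2c1∈{1}] r2c1 has the single candidate 1. So r2c1=1.
Step 8. [r1c3∈{3}] only 3 remains possible at r1c3, so r1c3=3.

Answer: 4 2 3 1 / 1 3 4 2 / 3 1 2 4 / 2 4 1 3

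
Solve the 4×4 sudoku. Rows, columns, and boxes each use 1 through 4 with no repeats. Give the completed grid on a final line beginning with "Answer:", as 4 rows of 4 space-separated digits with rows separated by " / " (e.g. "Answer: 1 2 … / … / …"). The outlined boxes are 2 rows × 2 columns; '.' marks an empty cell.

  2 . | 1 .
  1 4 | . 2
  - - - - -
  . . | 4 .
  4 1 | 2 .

Step 1. [r4c4∈{3}] r4c4 has the single candidate 3, so r4c4=3.
Step 2. [r3c2∈{2,3}] across row 3, 2 lands solely at r3c2. So r3c2=2.
Step 3. [r3c4∈{1}] r3c4 has the single candidate 1, so r3c4=1.
Step 4. [r3c1∈{3}] r3c1 has the single candidate 3. So r3c1=3.
Step 5. [r1c2∈{3}] nothing but 3 survives at r1c2 ⇒ r1c2=3.
Step 6. [r1c4∈{4}] only 4 remains possible at r1c4. So r1c4=4.
Step 7. [r2c3∈{3}] nothing but 3 survives at r2c3. So r2c3=3.

Answer: 2 3 1 4 / 1 4 3 2 / 3 2 4 1 / 4 1 2 3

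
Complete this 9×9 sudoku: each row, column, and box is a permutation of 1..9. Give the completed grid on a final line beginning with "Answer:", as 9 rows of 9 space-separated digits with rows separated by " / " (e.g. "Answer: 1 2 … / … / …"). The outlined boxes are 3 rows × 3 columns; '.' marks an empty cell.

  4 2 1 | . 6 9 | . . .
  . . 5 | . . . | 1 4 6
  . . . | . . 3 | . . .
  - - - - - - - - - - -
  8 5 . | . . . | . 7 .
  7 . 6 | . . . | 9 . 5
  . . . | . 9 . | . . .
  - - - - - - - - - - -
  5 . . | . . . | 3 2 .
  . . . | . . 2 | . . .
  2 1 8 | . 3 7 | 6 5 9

Step 1. [r6c4∈{1,2,3,4,5,6,7,8}] row 6 places 7 nowhere but r6c4. So r6c4=7.
Step 2. [r2c6∈{8}] r2c6's peers cover all but 8 ⇒ r2c6=8.
Step 3. [r9c4∈{4}] r9c4's peers cover all but 4. So r9c4=4.
Step 4. [r3c5∈{1,2,4,5,7}] r3c5 is the only open cell in row 3 admitting 4. So r3c5=4.
Step 5. [r3c2∈{6,7,8,9}] r3c2 is the only open cell in col 2 admitting 8 ⇒ r3c2=8.
Step 6. [r3c4∈{1,2,5}] row 3 places 1 nowhere but r3c4 ⇒ r3c4=1.
Step 7. [r4c3∈{2,3,4,9}] row 4 places 9 nowhere but r4c3, so r4c3=9.
Step 8. [r3c3∈{7}] nothing but 7 survives at r3c3. So r3c3=7.
Step 9. [r7c3∈{4}] nothing but 4 survives at r7c3, so r7c3=4.
Step 10. [r6c8∈{1,3,6,8}] across col 8, 6 lands solely at r6c8. So r6c8=6.
Step 11. [r2c4∈{2}] nothing but 2 survives at r2c4 ⇒ r2c4=2.
Step 12. [r8c5∈{1,5,8}] col 5 places 5 nowhere but r8c5, so r8c5=5.
Step 13. [r3c9∈{2}] r3c9 is down to just 2 ⇒ r3c9=2.
Step 14. [r8c3∈{3}] r8c3 has the single candidate 3. So r8c3=3.
Step 15. [r6c1∈{1,3}] r6c1 is the only open cell in col 1 admitting 1 ⇒ r6c1=1.
Step 16. [r5c5∈{1,2,8}] r5c5 is the only open cell in row 5 admitting 2. So r5c5=2.
Step 17. [r5c4∈{3,8}] box 5 places 8 nowhere but r5c4. So r5c4=8.
Step 18. [r4c5∈{1}] r4c5's peers cover all but 1 ⇒ r4c5=1.
Step 19. [r5c6∈{4}] only 4 remains possible at r5c6. So r5c6=4.
Step 20. [r6c2∈{3,4}] 4 has one home in col 2: r6c2 ⇒ r6c2=4.
Step 21. [r6c9∈{3,8}] across row 6, 3 lands solely at r6c9. So r6c9=3.
Step 22. [r6c7∈{2,8}] r6c7 is the only open cell in row 6 admitting 8. So r6c7=8.
Step 23. [r4c6∈{6}] r4c6's peers cover all but 6 ⇒ r4c6=6.
Step 24. [r3c1∈{6,9}] across row 3, 6 lands solely at r3c1. So r3c1=6.
Step 25. [r8c1∈{9}] r8c1's peers cover all but 9. So r8c1=9.
Step 26. [r8c4∈{6}] r8c4 has the single candidate 6 ⇒ r8c4=6.
Step 27. [r8c2∈{7}] only 7 remains possible at r8c2, so r8c2=7.
Step 28. [r7c9∈{1,7,8}] r7c9 is the only open cell in row 7 admitting 7, so r7c9=7.
Step 29. [r8c9∈{1,4,8}] r8c9 is the only open cell in col 9 admitting 1. So r8c9=1.
Step 30. [r8c7∈{4}] r8c7 is down to just 4 ⇒ r8c7=4.
Step 31. [r1c8∈{3,8}] across row 1, 3 lands solely at r1c8, so r1c8=3.
Step 32. [r2c1∈{3}] r2c1 is down to just 3. So r2c1=3.
Step 33. [r1c7∈{5,7}] across row 1, 7 lands solely at r1c7 ⇒ r1c7=7.
Step 34. [r4c7∈{2}] only 2 remains possible at r4c7. So r4c7=2.
Step 35. [r4c4∈{3}] r4c4's peers cover all but 3, so r4c4=3.
Step 36. [r6c6∈{5}] only 5 remains possible at r6c6 ⇒ r6c6=5.
Step 37. [r7c4∈{9}] r7c4 has the single candidate 9 ⇒ r7c4=9.
Step 38. [r7c2∈{6}] only 6 remains possible at r7c2 ⇒ r7c2=6.
Step 39. [r2c2∈{9}] r2c2 has the single candidate 9 ⇒ r2c2=9.
Step 40. [r1c4∈{5}] r1c4 is down to just 5, so r1c4=5.
Step 41. [r2c5∈{7}] r2c5 is down to just 7. So r2c5=7.
Step 42. [r7c5∈{8}] r7c5's peers cover all but 8 ⇒ r7c5=8.
Step 43. [r3c8∈{9}] nothing but 9 survives at r3c8 ⇒ r3c8=9.
Step 44. [r4c9∈{4}] r4c9's peers cover all but 4. So r4c9=4.
Step 45. [r3c7∈{5}] nothing but 5 survives at r3c7, so r3c7=5.
Step 46. [r5c8∈{1}] r5c8's peers cover all but 1 ⇒ r5c8=1.
Step 47. [r7c6∈{1}] r7c6 has the single candidate 1 ⇒ r7c6=1.
Step 48. [r5c2∈{3}] r5c2 has the single candidate 3 ⇒ r5c2=3.
Step 49. [r6c3∈{2}] r6c3 is down to just 2, so r6c3=2.
Step 50. [r1c9∈{8}] r1c9 has the single candidate 8, so r1c9=8.
Step 51. [r8c8∈{8}] r8c8 has the single candidate 8 ⇒ r8c8=8.

Answer: 4 2 1 5 6 9 7 3 8 / 3 9 5 2 7 8 1 4 6 / 6 8 7 1 4 3 5 9 2 / 8 5 9 3 1 6 2 7 4 / 7 3 6 8 2 4 9 1 5 / 1 4 2 7 9 5 8 6 3 / 5 6 4 9 8 1 3 2 7 / 9 7 3 6 5 2 4 8 1 / 2 1 8 4 3 7 6 5 9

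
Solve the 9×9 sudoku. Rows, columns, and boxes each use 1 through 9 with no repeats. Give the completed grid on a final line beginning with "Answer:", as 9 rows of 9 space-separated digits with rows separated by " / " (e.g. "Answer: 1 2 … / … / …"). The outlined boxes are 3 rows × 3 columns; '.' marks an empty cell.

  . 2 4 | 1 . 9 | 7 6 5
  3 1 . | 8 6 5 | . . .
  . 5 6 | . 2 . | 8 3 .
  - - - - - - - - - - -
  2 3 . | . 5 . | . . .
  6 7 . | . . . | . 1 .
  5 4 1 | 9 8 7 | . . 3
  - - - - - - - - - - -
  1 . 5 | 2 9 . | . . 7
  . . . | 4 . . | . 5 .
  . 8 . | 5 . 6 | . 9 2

Step 1. [r5c5∈{3,4}] across col 5, 4 lands solely at r5c5. So r5c5=4.
Step 2. [r6c7∈{2,6}] in row 6, 6 fits only at r6c7 ⇒ r6c7=6.
Step 3. [r2c3∈{7,9}] in row 2, 7 fits only at r2c3 ⇒ r2c3=7.
Step 4. [r9c3∈{3}] r9c3 has the single candidate 3 ⇒ r9c3=3.
Step 5. [r8c2∈{6,9}] 9 has one home in col 2: r8c2 ⇒ r8c2=9.
Step 6. [r3c9∈{1,4,9}] row 3 places 1 nowhere but r3c9. So r3c9=1.
Step 7. [r8c1∈{7}] only 7 remains possible at r8c1, so r8c1=7.
Step 8. [r6c8∈{2}] r6c8 is down to just 2, so r6c8=2.
Step 9. [r2c8∈{4}] r2c8 has the single candidate 4. So r2c8=4.
Step 10. [r7c8∈{8}] only 8 remains possible at r7c8. So r7c8=8.
Step 11. [r7c6∈{3}] r7c6's peers cover all but 3 ⇒ r7c6=3.
Step 12. [r8c5∈{1}] only 1 remains possible at r8c5. So r8c5=1.
Step 13. [r4c9∈{4,8,9}] col 9 places 4 nowhere but r4c9. So r4c9=4.
Step 14. [r4c7∈{9}] nothing but 9 survives at r4c7. So r4c7=9.
Step 15. [r7c7∈{4}] nothing but 4 survives at r7c7, so r7c7=4.
Step 16. [r4c3∈{8}] only 8 remains possible at r4c3, so r4c3=8.
Step 17. [r5c3∈{9}] r5c3 is down to just 9. So r5c3=9.
Step 18. [r5c6∈{2}] r5c6 has the single candidate 2. So r5c6=2.
Step 19. [r8c7∈{3}] only 3 remains possible at r8c7. So r8c7=3.
Step 20. [r8c3∈{2}] r8c3's peers cover all but 2. So r8c3=2.
Step 21. [r9c5∈{7}] r9c5 is down to just 7, so r9c5=7.
Step 22. [r8c6∈{8}] only 8 remains possible at r8c6, so r8c6=8.
Step 23. [r4c8∈{7}] nothing but 7 survives at r4c8 ⇒ r4c8=7.
Step 24. [r9c7∈{1}] r9c7's peers cover all but 1. So r9c7=1.
Step 25. [r3c1∈{9}] r3c1 is down to just 9, so r3c1=9.
Step 26. [r5c7∈{5}] r5c7's peers cover all but 5. So r5c7=5.
Step 27. [r5c9∈{8}] nothing but 8 survives at r5c9. So r5c9=8.
Step 28. [r2c7∈{2}] nothing but 2 survives at r2c7. So r2c7=2.
Step 29. [r2c9∈{9}] nothing but 9 survives at r2c9 ⇒ r2c9=9.
Step 30. [r1c5∈{3}] only 3 remains possible at r1c5. So r1c5=3.
Step 31. [r7c2∈{6}] nothing but 6 survives at r7c2 ⇒ r7c2=6.
Step 32. [r3c6∈{4}] only 4 remains possible at r3c6, so r3c6=4.
Step 33. [r8c9∈{6}] r8c9 has the single candidate 6, so r8c9=6.
Step 34. [r3c4∈{7}] r3c4 is down to just 7. So r3c4=7.
Step 35. [r1c1∈{8}] nothing but 8 survives at r1c1, so r1c1=8.
Step 36. [r5c4∈{3}] only 3 remains possible at r5c4 ⇒ r5c4=3.
Step 37. [r4c4∈{6}] r4c4's peers cover all but 6, so r4c4=6.
Step 38. [r4c6∈{1}] nothing but 1 survives at r4c6, so r4c6=1.
Step 39. [r9c1∈{4}] r9c1 is down to just 4, so r9c1=4.

Answer: 8 2 4 1 3 9 7 6 5 / 3 1 7 8 6 5 2 4 9 / 9 5 6 7 2 4 8 3 1 / 2 3 8 6 5 1 9 7 4 / 6 7 9 3 4 2 5 1 8 / 5 4 1 9 8 7 6 2 3 / 1 6 5 2 9 3 4 8 7 / 7 9 2 4 1 8 3 5 6 / 4 8 3 5 7 6 1 9 2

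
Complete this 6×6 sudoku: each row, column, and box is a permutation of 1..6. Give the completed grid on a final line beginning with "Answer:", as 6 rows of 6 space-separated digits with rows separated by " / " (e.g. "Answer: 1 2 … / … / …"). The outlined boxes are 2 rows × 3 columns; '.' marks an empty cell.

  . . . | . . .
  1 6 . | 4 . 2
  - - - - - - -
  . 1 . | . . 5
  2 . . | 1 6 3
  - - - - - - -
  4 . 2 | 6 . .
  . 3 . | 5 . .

Step 1. [r1c1∈{3,5}] across col 1, 5 lands solely at r1c1 ⇒ r1c1=5.
Step 2. [r5c6∈{1}] only 1 remains possible at r5c6. So r5c6=1.
Step 3. [r3c5∈{2,4}] 4 has one home in box 4: r3c5 ⇒ r3c5=4.
Step 4. [r2c3∈{3}] r2c3 has the single candidate 3 ⇒ r2c3=3.
Step 5. [r3c3∈{6}] r3c3 is down to just 6, so r3c3=6.
Step 6. [r1c3∈{4}] r1c3 has the single candidate 4. So r1c3=4.
Step 7. [r4c2∈{4,5}] 4 has one home in row 4: r4c2. So r4c2=4.
Step 8. [r1c5∈{1,3}] in row 1, 1 fits only at r1c5 ⇒ r1c5=1.
Step 9. [r6c6∈{4}] r6c6 has the single candidate 4. So r6c6=4.
Step 10. [r6c3∈{1}] r6c3's peers cover all but 1. So r6c3=1.
Step 11. [r2c5∈{5}] only 5 remains possible at r2c5, so r2c5=5.
Step 12. [r3c1∈{3}] nothing but 3 survives at r3c1 ⇒ r3c1=3.
Step 13. [r1c4∈{3}] nothing but 3 survives at r1c4 ⇒ r1c4=3.
Step 14. [r5c2∈{5}] only 5 remains possible at r5c2, so r5c2=5.
Step 15. [r3c4∈{2}] r3c4 has the single candidate 2, so r3c4=2.
Step 16. [r6c5∈{2}] r6c5's peers cover all but 2 ⇒ r6c5=2.
Step 17. [r6c1∈{6}] only 6 remains possible at r6c1, so r6c1=6.
Step 18. [r4c3∈{5}] nothing but 5 survives at r4c3, so r4c3=5.
Step 19. [r1c2∈{2}] only 2 remains possible at r1c2 ⇒ r1c2=2.
Step 20. [r1c6∈{6}] only 6 remains possible at r1c6 ⇒ r1c6=6.
Step 21. [r5c5∈{3}] nothing but 3 survives at r5c5, so r5c5=3.

Answer: 5 2 4 3 1 6 / 1 6 3 4 5 2 / 3 1 6 2 4 5 / 2 4 5 1 6 3 / 4 5 2 6 3 1 / 6 3 1 5 2 4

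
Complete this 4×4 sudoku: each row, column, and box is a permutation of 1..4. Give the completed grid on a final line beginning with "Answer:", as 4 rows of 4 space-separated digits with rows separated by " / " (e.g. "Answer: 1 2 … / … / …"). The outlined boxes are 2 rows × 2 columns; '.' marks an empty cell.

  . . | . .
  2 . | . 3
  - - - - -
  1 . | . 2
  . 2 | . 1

Step 1. [r1c4∈{4}] nothing but 4 survives at r1c4. So r1c4=4.
Step 2. [r4c1∈{3,4}] 4 has one home in col 1: r4c1 ⇒ r4c1=4.
Step 3. [r2c3∈{1}] r2c3 has the single candidate 1 ⇒ r2c3=1.
Step 4. [r3c2∈{3}] r3c2 is down to just 3 ⇒ r3c2=3.
Step 5. [r2c2∈{4}] r2c2 is down to just 4 ⇒ r2c2=4.
Step 6. [r1c1∈{3}] r1c1 is down to just 3. So r1c1=3.
Step 7. [r1c3∈{2}] only 2 remains possible at r1c3, so r1c3=2.
Step 8. [r4c3∈{3}] only 3 remains possible at r4c3 ⇒ r4c3=3.
Step 9. [r3c3∈{4}] only 4 remains possible at r3c3, so r3c3=4.
Step 10. [r1c2∈{1}] nothing but 1 survives at r1c2. So r1c2=1.

Answer: 3 1 2 4 / 2 4 1 3 / 1 3 4 2 / 4 2 3 1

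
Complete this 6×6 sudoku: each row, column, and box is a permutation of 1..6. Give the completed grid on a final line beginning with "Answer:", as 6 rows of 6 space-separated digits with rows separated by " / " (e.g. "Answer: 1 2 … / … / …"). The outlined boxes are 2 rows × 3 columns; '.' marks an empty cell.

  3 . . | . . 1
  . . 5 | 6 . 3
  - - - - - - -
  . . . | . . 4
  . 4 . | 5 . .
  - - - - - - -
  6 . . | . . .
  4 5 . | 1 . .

Step 1. [r2c5∈{2,4}] 4 has one home in row 2: r2c5 ⇒ r2c5=4.
Step 2. [r1c4∈{2}] nothing but 2 survives at r1c4 ⇒ r1c4=2.
Step 3. [r3c4∈{3}] only 3 remains possible at r3c4, so r3c4=3.
Step 4. [r4c3∈{1,2,3,6}] 3 has one home in row 4: r4c3. So r4c3=3.
Step 5. [r6c3∈{2}] only 2 remains possible at r6c3. So r6c3=2.
Step 6. [r6c5∈{3,6}] in row 6, 3 fits only at r6c5, so r6c5=3.
Step 7. [r1c2∈{6}] r1c2 is down to just 6 ⇒ r1c2=6.
Step 8. [r5c3∈{1}] r5c3's peers cover all but 1. So r5c3=1.
Step 9. [r3c1∈{1,2,5}] 5 has one home in row 3: r3c1. So r3c1=5.
Step 10. [r5c6∈{2,5}] across col 6, 5 lands solely at r5c6, so r5c6=5.
Step 11. [r4c6∈{2,6}] across col 6, 2 lands solely at r4c6. So r4c6=2.
Step 12. [r4c1∈{1}] r4c1 has the single candidate 1 ⇒ r4c1=1.
Step 13. [r3c3∈{6}] nothing but 6 survives at r3c3, so r3c3=6.
Step 14. [r2c1∈{2}] r2c1 is down to just 2, so r2c1=2.
Step 15. [r1c3∈{4}] only 4 remains possible at r1c3 ⇒ r1c3=4.
Step 16. [r3c2∈{2}] only 2 remains possible at r3c2 ⇒ r3c2=2.
Step 17. [r3c5∈{1}] r3c5 has the single candidate 1 ⇒ r3c5=1.
Step 18. [r5c5∈{2}] only 2 remains possible at r5c5. So r5c5=2.
Step 19. [r4c5∈{6}] only 6 remains possible at r4c5 ⇒ r4c5=6.
Step 20. [r5c2∈{3}] r5c2 has the single candidate 3 ⇒ r5c2=3.
Step 21. [r2c2∈{1}] r2c2 has the single candidate 1. So r2c2=1.
Step 22. [r5c4∈{4}] nothing but 4 survives at r5c4. So r5c4=4.
Step 23. [r6c6∈{6}] r6c6 is down to just 6, so r6c6=6.
Step 24. [r1c5∈{5}] only 5 remains possible at r1c5 ⇒ r1c5=5.

Answer: 3 6 4 2 5 1 / 2 1 5 6 4 3 / 5 2 6 3 1 4 / 1 4 3 5 6 2 / 6 3 1 4 2 5 / 4 5 2 1 3 6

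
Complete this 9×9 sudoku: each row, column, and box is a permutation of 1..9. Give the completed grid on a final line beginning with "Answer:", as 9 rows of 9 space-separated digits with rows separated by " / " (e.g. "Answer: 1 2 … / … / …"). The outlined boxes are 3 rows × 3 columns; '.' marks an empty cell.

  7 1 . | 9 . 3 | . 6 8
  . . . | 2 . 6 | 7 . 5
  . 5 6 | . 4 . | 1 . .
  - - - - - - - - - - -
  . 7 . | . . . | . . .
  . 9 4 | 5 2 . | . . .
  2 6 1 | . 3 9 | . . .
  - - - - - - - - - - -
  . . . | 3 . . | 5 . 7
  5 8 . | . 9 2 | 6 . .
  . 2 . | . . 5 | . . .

Step 1. [r6c9∈{4}] r6c9 has the single candidate 4. So r6c9=4.
Step 2. [r6c7∈{8}] nothing but 8 survives at r6c7. So r6c7=8.
Step 3. [r5c7∈{3}] nothing but 3 survives at r5c7 ⇒ r5c7=3.
Step 4. [r7c8∈{1,2,4,8,9}] row 7 places 2 nowhere but r7c8. So r7c8=2.
Step 5. [r9c8∈{1,3,4,8,9}] r9c8 is the only open cell in col 8 admitting 8. So r9c8=8.
Step 6. [r9c5∈{1,6,7}] 7 has one home in col 5: r9c5 ⇒ r9c5=7.
Step 7. [r5c1∈{8}] r5c1 is down to just 8 ⇒ r5c1=8.
Step 8. [r2c2∈{3,4}] col 2 places 3 nowhere but r2c2, so r2c2=3.
Step 9. [r3c1∈{9}] r3c1 is down to just 9, so r3c1=9.
Step 10. [r2c5∈{1,8}] r2c5 is the only open cell in row 2 admitting 1, so r2c5=1.
Step 11. [r3c9∈{2,3}] r3c9 is the only open cell in row 3 admitting 2. So r3c9=2.
Step 12. [r2c1∈{4}] r2c1 has the single candidate 4 ⇒ r2c1=4.
Step 13. [r8c8∈{1,3,4}] r8c8 is the only open cell in col 8 admitting 4, so r8c8=4.
Step 14. [r8c4∈{1}] r8c4 has the single candidate 1. So r8c4=1.
Step 15. [r9c9∈{1,3,9}] across box 9, 1 lands solely at r9c9 ⇒ r9c9=1.
Step 16. [r6c4∈{7}] only 7 remains possible at r6c4 ⇒ r6c4=7.
Step 17. [r9c4∈{4,6}] row 9 places 4 nowhere but r9c4. So r9c4=4.
Step 18. [r4c4∈{6,8}] col 4 places 6 nowhere but r4c4 ⇒ r4c4=6.
Step 19. [r7c6∈{8}] nothing but 8 survives at r7c6, so r7c6=8.
Step 20. [r4c3∈{3,5}] r4c3 is the only open cell in col 3 admitting 5 ⇒ r4c3=5.
Step 21. [r9c7∈{9}] r9c7's peers cover all but 9 ⇒ r9c7=9.
Step 22. [r9c3∈{3}] nothing but 3 survives at r9c3, so r9c3=3.
Step 23. [r5c6∈{1}] nothing but 1 survives at r5c6 ⇒ r5c6=1.
Step 24. [r4c8∈{1,9}] r4c8 is the only open cell in row 4 admitting 1. So r4c8=1.
Step 25. [r7c1∈{1,6}] r7c1 is the only open cell in row 7 admitting 1 ⇒ r7c1=1.
Step 26. [r4c6∈{4}] r4c6 is down to just 4 ⇒ r4c6=4.
Step 27. [r7c3∈{9}] r7c3's peers cover all but 9 ⇒ r7c3=9.
Step 28. [r9c1∈{6}] nothing but 6 survives at r9c1. So r9c1=6.
Step 29. [r1c7∈{4}] r1c7 is down to just 4 ⇒ r1c7=4.
Step 30. [r7c5∈{6}] only 6 remains possible at r7c5, so r7c5=6.
Step 31. [r8c3∈{7}] only 7 remains possible at r8c3, so r8c3=7.
Step 32. [r4c9∈{9}] nothing but 9 survives at r4c9, so r4c9=9.
Step 33. [r7c2∈{4}] r7c2 has the single candidate 4 ⇒ r7c2=4.
Step 34. [r4c1∈{3}] r4c1 has the single candidate 3, so r4c1=3.
Step 35. [r3c6∈{7}] only 7 remains possible at r3c6. So r3c6=7.
Step 36. [r4c7∈{2}] r4c7's peers cover all but 2 ⇒ r4c7=2.
Step 37. [r2c3∈{8}] r2c3's peers cover all but 8. So r2c3=8.
Step 38. [r1c3∈{2}] r1c3 has the single candidate 2, so r1c3=2.
Step 39. [r3c8∈{3}] r3c8 has the single candidate 3, so r3c8=3.
Step 40. [r8c9∈{3}] r8c9 is down to just 3 ⇒ r8c9=3.
Step 41. [r3c4∈{8}] r3c4's peers cover all but 8, so r3c4=8.
Step 42. [r5c8∈{7}] r5c8's peers cover all but 7. So r5c8=7.
Step 43. [r6c8∈{5}] r6c8 has the single candidate 5. So r6c8=5.
Step 44. [r1c5∈{5}] only 5 remains possible at r1c5. So r1c5=5.
Step 45. [r4c5∈{8}] r4c5's peers cover all but 8, so r4c5=8.
Step 46. [r2c8∈{9}] r2c8 has the single candidate 9. So r2c8=9.
Step 47. [r5c9∈{6}] nothing but 6 survives at r5c9, so r5c9=6.

Answer: 7 1 2 9 5 3 4 6 8 / 4 3 8 2 1 6 7 9 5 / 9 5 6 8 4 7 1 3 2 / 3 7 5 6 8 4 2 1 9 / 8 9 4 5 2 1 3 7 6 / 2 6 1 7 3 9 8 5 4 / 1 4 9 3 6 8 5 2 7 / 5 8 7 1 9 2 6 4 3 / 6 2 3 4 7 5 9 8 1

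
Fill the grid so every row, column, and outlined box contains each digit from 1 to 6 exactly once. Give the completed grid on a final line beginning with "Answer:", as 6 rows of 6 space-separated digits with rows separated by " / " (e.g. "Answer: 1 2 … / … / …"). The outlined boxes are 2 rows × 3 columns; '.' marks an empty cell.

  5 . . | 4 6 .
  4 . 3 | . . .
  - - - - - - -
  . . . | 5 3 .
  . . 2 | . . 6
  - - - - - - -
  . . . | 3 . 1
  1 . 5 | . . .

Step 1. [r2c2∈{1,2,6}] 6 has one home in row 2: r2c2. So r2c2=6.
Step 2. [r5c1∈{2,6}] 2 has one home in col 1: r5c1. So r5c1=2.
Step 3. [r5c2∈{4}] r5c2's peers cover all but 4. So r5c2=4.
Step 4. [r3c6∈{2,4}] r3c6 is the only open cell in row 3 admitting 2 ⇒ r3c6=2.
Step 5. [r3c2∈{1}] only 1 remains possible at r3c2, so r3c2=1.
Step 6. [r4c4∈{1}] r4c4 has the single candidate 1. So r4c4=1.
Step 7. [r2c5∈{1,2,5}] 1 has one home in row 2: r2c5 ⇒ r2c5=1.
Step 8. [r6c5∈{2,4}] across col 5, 2 lands solely at r6c5 ⇒ r6c5=2.
Step 9. [r5c3∈{6}] r5c3 has the single candidate 6, so r5c3=6.
Step 10. [r4c2∈{3,5}] row 4 places 5 nowhere but r4c2. So r4c2=5.
Step 11. [r3c1∈{6}] only 6 remains possible at r3c1, so r3c1=6.
Step 12. [r5c5∈{5}] nothing but 5 survives at r5c5. So r5c5=5.
Step 13. [r6c6∈{4}] r6c6 is down to just 4, so r6c6=4.
Step 14. [r3c3∈{4}] only 4 remains possible at r3c3 ⇒ r3c3=4.
Step 15. [r6c4∈{6}] r6c4's peers cover all but 6, so r6c4=6.
Step 16. [r4c1∈{3}] nothing but 3 survives at r4c1 ⇒ r4c1=3.
Step 17. [r6c2∈{3}] only 3 remains possible at r6c2, so r6c2=3.
Step 18. [r1c2∈{2}] r1c2's peers cover all but 2 ⇒ r1c2=2.
Step 19. [r4c5∈{4}] only 4 remains possible at r4c5. So r4c5=4.
Step 20. [r1c3∈{1}] only 1 remains possible at r1c3, so r1c3=1.
Step 21. [r2c4∈{2}] nothing but 2 survives at r2c4 ⇒ r2c4=2.
Step 22. [r2c6∈{5}] r2c6 is down to just 5, so r2c6=5.
Step 23. [r1c6∈{3}] r1c6 has the single candidate 3 ⇒ r1c6=3.

Answer: 5 2 1 4 6 3 / 4 6 3 2 1 5 / 6 1 4 5 3 2 / 3 5 2 1 4 6 / 2 4 6 3 5 1 / 1 3 5 6 2 4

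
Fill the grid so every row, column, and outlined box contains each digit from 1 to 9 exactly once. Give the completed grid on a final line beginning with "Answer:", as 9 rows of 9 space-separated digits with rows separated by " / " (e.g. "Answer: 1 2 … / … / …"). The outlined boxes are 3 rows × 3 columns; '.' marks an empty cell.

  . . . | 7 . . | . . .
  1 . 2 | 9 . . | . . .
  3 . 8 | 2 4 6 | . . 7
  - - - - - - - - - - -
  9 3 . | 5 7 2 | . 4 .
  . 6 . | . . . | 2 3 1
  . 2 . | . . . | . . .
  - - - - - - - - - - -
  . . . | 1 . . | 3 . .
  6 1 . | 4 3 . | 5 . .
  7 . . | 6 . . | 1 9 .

Step 1. [r7c1∈{2,4,5,8}] 2 has one home in col 1: r7c1, so r7c1=2.
Step 2. [r1c3∈{4,5,6,9}] across col 3, 6 lands solely at r1c3, so r1c3=6.
Step 3. [r5c4∈{8}] r5c4 is down to just 8 ⇒ r5c4=8.
Step 4. [r6c1∈{4,5,8}] 8 has one home in col 1: r6c1. So r6c1=8.
Step 5. [r6c5∈{1,6,9}] 6 has one home in col 5: r6c5, so r6c5=6.
Step 6. [r6c6∈{1,3,4,9}] box 5 places 1 nowhere but r6c6, so r6c6=1.
Step 7. [r6c3∈{4,5,7}] r6c3 is the only open cell in row 6 admitting 4. So r6c3=4.
Step 8. [r1c1∈{4,5}] col 1 places 4 nowhere but r1c1. So r1c1=4.
Step 9. [r3c7∈{9}] nothing but 9 survives at r3c7. So r3c7=9.
Step 10. [r1c7∈{8}] only 8 remains possible at r1c7, so r1c7=8.
Step 11. [r3c2∈{5}] r3c2's peers cover all but 5 ⇒ r3c2=5.
Step 12. [r4c9∈{6,8}] in row 4, 8 fits only at r4c9, so r4c9=8.
Step 13. [r8c3∈{9}] r8c3 is down to just 9 ⇒ r8c3=9.
Step 14. [r7c3∈{5}] r7c3 has the single candidate 5. So r7c3=5.
Step 15. [r8c9∈{2}] r8c9's peers cover all but 2 ⇒ r8c9=2.
Step 16. [r9c9∈{4}] r9c9 is down to just 4, so r9c9=4.
Step 17. [r9c2∈{8}] nothing but 8 survives at r9c2. So r9c2=8.
Step 18. [r9c6∈{5}] r9c6's peers cover all but 5. So r9c6=5.
Step 19. [r1c8∈{1,2,5}] 2 has one home in row 1: r1c8. So r1c8=2.
Step 20. [r5c5∈{9}] only 9 remains possible at r5c5 ⇒ r5c5=9.
Step 21. [r7c5∈{8}] r7c5 is down to just 8. So r7c5=8.
Step 22. [r2c5∈{5}] r2c5 is down to just 5. So r2c5=5.
Step 23. [r2c8∈{6}] nothing but 6 survives at r2c8 ⇒ r2c8=6.
Step 24. [r7c8∈{7}] r7c8 is down to just 7 ⇒ r7c8=7.
Step 25. [r1c6∈{3}] r1c6 is down to just 3, so r1c6=3.
Step 26. [r6c9∈{5,9}] 9 has one home in row 6: r6c9 ⇒ r6c9=9.
Step 27. [r9c5∈{2}] r9c5 has the single candidate 2, so r9c5=2.
Step 28. [r7c9∈{6}] r7c9 is down to just 6, so r7c9=6.
Step 29. [r1c9∈{5}] r1c9's peers cover all but 5, so r1c9=5.
Step 30. [r8c6∈{7}] nothing but 7 survives at r8c6, so r8c6=7.
Step 31. [r4c7∈{6}] r4c7's peers cover all but 6 ⇒ r4c7=6.
Step 32. [r6c8∈{5}] r6c8's peers cover all but 5, so r6c8=5.
Step 33. [r3c8∈{1}] only 1 remains possible at r3c8. So r3c8=1.
Step 34. [r6c7∈{7}] nothing but 7 survives at r6c7 ⇒ r6c7=7.
Step 35. [r1c2∈{9}] r1c2 is down to just 9 ⇒ r1c2=9.
Step 36. [r4c3∈{1}] r4c3 has the single candidate 1, so r4c3=1.
Step 37. [r2c6∈{8}] only 8 remains possible at r2c6. So r2c6=8.
Step 38. [r7c6∈{9}] only 9 remains possible at r7c6. So r7c6=9.
Step 39. [r5c3∈{7}] only 7 remains possible at r5c3 ⇒ r5c3=7.
Step 40. [r7c2∈{4}] only 4 remains possible at r7c2 ⇒ r7c2=4.
Step 41. [r2c9∈{3}] only 3 remains possible at r2c9 ⇒ r2c9=3.
Step 42. [r9c3∈{3}] r9c3's peers cover all but 3, so r9c3=3.
Step 43. [r2c7∈{4}] r2c7 is down to just 4 ⇒ r2c7=4.
Step 44. [r1c5∈{1}] nothing but 1 survives at r1c5, so r1c5=1.
Step 45. [r2c2∈{7}] only 7 remains possible at r2c2, so r2c2=7.
Step 46. [r5c1∈{5}] r5c1's peers cover all but 5 ⇒ r5c1=5.
Step 47. [r5c6∈{4}] r5c6's peers cover all but 4 ⇒ r5c6=4.
Step 48. [r6c4∈{3}] nothing but 3 survives at r6c4, so r6c4=3.
Step 49. [r8c8∈{8}] r8c8 is down to just 8 ⇒ r8c8=8.

Answer: 4 9 6 7 1 3 8 2 5 / 1 7 2 9 5 8 4 6 3 / 3 5 8 2 4 6 9 1 7 / 9 3 1 5 7 2 6 4 8 / 5 6 7 8 9 4 2 3 1 / 8 2 4 3 6 1 7 5 9 / 2 4 5 1 8 9 3 7 6 / 6 1 9 4 3 7 5 8 2 / 7 8 3 6 2 5 1 9 4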